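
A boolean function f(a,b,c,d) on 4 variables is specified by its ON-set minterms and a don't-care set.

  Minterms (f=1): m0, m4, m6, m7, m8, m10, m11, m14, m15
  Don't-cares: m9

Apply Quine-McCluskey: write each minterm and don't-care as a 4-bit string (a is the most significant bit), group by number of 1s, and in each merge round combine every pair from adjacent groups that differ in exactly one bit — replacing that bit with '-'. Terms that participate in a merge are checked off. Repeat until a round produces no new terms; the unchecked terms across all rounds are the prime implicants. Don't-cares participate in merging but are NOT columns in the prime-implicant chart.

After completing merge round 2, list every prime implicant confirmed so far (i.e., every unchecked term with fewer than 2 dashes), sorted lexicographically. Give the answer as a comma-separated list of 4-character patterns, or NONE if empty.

-000, 0-00, 01-0

size-2^0 implicants → 0000(✓)  0100(✓)  0110(✓)  0111(✓)  1000(✓)  1001(✓)  1010(✓)  1011(✓)  1110(✓)  1111(✓)
size-2^1 implicants → -000  -110(✓)  -111(✓)  0-00  01-0  011-(✓)  1-10(✓)  1-11(✓)  10-0(✓)  10-1(✓)  100-(✓)  101-(✓)  111-(✓)
size-2^2 implicants → -11-  1-1-  10--
Unchecked terms (primes): -000, -11-, 0-00, 01-0, 1-1-, 10--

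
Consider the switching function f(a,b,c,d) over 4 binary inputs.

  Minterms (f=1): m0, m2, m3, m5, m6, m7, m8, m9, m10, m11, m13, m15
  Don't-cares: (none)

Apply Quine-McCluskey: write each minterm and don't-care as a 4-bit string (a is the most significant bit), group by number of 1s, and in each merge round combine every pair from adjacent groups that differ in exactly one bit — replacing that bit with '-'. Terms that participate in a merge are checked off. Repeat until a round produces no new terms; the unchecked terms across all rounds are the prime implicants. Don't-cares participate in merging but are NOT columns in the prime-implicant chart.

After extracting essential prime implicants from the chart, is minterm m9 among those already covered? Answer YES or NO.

NO

[col 0] 0000*, 0010*, 0011*, 0101*, 0110*, 0111*, 1000*, 1001*, 1010*, 1011*, 1101*, 1111*
[col 1] -000*, -010*, -011*, -101*, -111*, 0-10*, 0-11*, 00-0*, 001-*, 01-1*, 011-*, 1-01*, 1-11*, 10-0*, 10-1*, 100-*, 101-*, 11-1*
[col 2] --11, -0-0, -01-, -1-1, 0-1-, 1--1, 10--
Prime implicants: --11, -0-0, -01-, -1-1, 0-1-, 1--1, 10--
PI chart (minterm → PIs covering it):
  0 | -0-0  (sole → essential)
  2 | -0-0,-01-,0-1-
  3 | --11,-01-,0-1-
  5 | -1-1  (sole → essential)
  6 | 0-1-  (sole → essential)
  7 | --11,-1-1,0-1-
  8 | -0-0,10--
  9 | 1--1,10--
  10 | -0-0,-01-,10--
  11 | --11,-01-,1--1,10--
  13 | -1-1,1--1
  15 | --11,-1-1,1--1
Essential prime implicants: -0-0, -1-1, 0-1-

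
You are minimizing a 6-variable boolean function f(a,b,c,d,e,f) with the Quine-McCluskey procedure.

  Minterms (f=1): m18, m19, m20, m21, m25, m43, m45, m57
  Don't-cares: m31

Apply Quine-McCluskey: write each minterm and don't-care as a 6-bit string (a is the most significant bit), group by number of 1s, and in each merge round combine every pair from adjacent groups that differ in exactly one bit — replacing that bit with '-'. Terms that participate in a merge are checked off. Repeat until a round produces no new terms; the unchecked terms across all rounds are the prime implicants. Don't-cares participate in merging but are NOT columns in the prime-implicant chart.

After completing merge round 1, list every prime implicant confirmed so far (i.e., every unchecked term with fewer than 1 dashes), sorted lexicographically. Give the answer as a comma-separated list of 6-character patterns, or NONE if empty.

Round 0: 010010✓ 010011✓ 010100✓ 010101✓ 011001✓ 011111 101011 101101 111001✓
Round 1: -11001 01001- 01010-
PIs = {-11001, 01001-, 01010-, 011111, 101011, 101101}

011111, 101011, 101101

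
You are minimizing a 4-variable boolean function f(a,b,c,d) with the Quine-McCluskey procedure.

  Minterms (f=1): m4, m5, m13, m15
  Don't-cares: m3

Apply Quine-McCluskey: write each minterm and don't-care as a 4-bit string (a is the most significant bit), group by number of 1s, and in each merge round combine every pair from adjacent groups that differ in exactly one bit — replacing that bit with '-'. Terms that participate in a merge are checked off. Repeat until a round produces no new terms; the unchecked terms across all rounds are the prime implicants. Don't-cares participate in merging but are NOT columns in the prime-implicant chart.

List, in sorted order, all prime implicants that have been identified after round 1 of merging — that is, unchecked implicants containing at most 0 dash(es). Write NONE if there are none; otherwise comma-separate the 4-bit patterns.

0011

size-2^0 implicants → 0011  0100(✓)  0101(✓)  1101(✓)  1111(✓)
size-2^1 implicants → -101  010-  11-1
Unchecked terms (primes): -101, 0011, 010-, 11-1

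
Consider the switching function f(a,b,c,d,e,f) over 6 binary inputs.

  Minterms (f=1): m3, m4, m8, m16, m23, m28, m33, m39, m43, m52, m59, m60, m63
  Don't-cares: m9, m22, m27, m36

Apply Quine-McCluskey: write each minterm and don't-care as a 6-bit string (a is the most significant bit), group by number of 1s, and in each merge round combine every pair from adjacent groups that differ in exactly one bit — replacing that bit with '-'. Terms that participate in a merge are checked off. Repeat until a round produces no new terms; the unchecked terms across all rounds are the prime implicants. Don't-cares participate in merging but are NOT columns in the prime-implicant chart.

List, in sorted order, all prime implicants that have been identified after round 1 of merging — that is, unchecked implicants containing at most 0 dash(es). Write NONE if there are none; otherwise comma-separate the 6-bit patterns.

000011, 010000, 100001, 100111

[col 0] 000011, 000100*, 001000*, 001001*, 010000, 010110*, 010111*, 011011*, 011100*, 100001, 100100*, 100111, 101011*, 110100*, 111011*, 111100*, 111111*
[col 1] -00100, -11011, -11100, 00100-, 01011-, 1-0100, 1-1011, 11-100, 111-11
Prime implicants: -00100, -11011, -11100, 000011, 00100-, 010000, 01011-, 1-0100, 1-1011, 100001, 100111, 11-100, 111-11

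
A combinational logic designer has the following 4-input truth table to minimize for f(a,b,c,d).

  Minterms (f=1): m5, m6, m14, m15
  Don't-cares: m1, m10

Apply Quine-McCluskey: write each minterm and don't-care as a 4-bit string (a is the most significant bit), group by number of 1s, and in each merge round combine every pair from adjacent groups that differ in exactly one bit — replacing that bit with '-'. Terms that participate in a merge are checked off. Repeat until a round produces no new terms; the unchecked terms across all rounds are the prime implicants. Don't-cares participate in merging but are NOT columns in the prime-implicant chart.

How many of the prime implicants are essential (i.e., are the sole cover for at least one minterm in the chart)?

3

Round 0: 0001✓ 0101✓ 0110✓ 1010✓ 1110✓ 1111✓
Round 1: -110 0-01 1-10 111-
PIs = {-110, 0-01, 1-10, 111-}
Coverage chart:
  m5: 0-01 ←essential
  m6: -110 ←essential
  m14: -110,1-10,111-
  m15: 111- ←essential
Essential: -110, 0-01, 111-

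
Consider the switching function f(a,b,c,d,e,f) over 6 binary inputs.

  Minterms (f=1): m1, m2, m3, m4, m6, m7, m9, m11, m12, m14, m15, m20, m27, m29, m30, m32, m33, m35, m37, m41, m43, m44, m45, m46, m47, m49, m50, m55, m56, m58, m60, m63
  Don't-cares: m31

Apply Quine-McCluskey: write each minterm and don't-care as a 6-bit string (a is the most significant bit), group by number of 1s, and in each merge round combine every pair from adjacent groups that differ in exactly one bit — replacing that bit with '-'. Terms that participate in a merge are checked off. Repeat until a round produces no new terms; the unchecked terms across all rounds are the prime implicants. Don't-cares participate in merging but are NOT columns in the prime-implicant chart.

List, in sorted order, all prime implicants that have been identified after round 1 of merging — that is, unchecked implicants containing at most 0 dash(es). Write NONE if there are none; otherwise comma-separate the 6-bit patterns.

size-2^0 implicants → 000001(✓)  000010(✓)  000011(✓)  000100(✓)  000110(✓)  000111(✓)  001001(✓)  001011(✓)  001100(✓)  001110(✓)  001111(✓)  010100(✓)  011011(✓)  011101(✓)  011110(✓)  011111(✓)  100000(✓)  100001(✓)  100011(✓)  100101(✓)  101001(✓)  101011(✓)  101100(✓)  101101(✓)  101110(✓)  101111(✓)  110001(✓)  110010(✓)  110111(✓)  111000(✓)  111010(✓)  111100(✓)  111111(✓)
size-2^1 implicants → -00001(✓)  -00011(✓)  -01001(✓)  -01011(✓)  -01100(✓)  -01110(✓)  -01111(✓)  -11111(✓)  0-0100  0-1011(✓)  0-1110(✓)  0-1111(✓)  00-001(✓)  00-011(✓)  00-100(✓)  00-110(✓)  00-111(✓)  000-10(✓)  000-11(✓)  0000-1(✓)  00001-(✓)  0001-0(✓)  00011-(✓)  001-11(✓)  0010-1(✓)  0011-0(✓)  00111-(✓)  011-11(✓)  0111-1  01111-(✓)  1-0001  1-1100  1-1111(✓)  10-001(✓)  10-011(✓)  10-101(✓)  100-01(✓)  1000-1(✓)  10000-  101-01(✓)  101-11(✓)  1010-1(✓)  1011-0(✓)  1011-1(✓)  10110-(✓)  10111-(✓)  11-010  11-111  111-00  1110-0
size-2^2 implicants → --1111  -0-001(✓)  -0-011(✓)  -000-1(✓)  -01-11  -010-1(✓)  -011-0  -0111-  0-1-11  0-111-  00--11  00-0-1(✓)  00-1-0  00-11-  000-1-  10--01  10-0-1(✓)  101--1  1011--
size-2^3 implicants → -0-0-1
Unchecked terms (primes): --1111, -0-0-1, -01-11, -011-0, -0111-, 0-0100, 0-1-11, 0-111-, 00--11, 00-1-0, 00-11-, 000-1-, 0111-1, 1-0001, 1-1100, 10--01, 10000-, 101--1, 1011--, 11-010, 11-111, 111-00, 1110-0

NONE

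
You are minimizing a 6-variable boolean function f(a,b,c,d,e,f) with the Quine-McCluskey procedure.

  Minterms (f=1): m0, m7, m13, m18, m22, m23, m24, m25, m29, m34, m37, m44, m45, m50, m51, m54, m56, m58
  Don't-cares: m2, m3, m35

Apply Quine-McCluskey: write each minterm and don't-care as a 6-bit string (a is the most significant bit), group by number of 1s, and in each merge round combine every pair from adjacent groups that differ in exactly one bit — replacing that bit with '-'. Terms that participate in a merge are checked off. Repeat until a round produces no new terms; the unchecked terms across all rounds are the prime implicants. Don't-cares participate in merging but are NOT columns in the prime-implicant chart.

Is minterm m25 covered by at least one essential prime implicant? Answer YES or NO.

size-2^0 implicants → 000000(✓)  000010(✓)  000011(✓)  000111(✓)  001101(✓)  010010(✓)  010110(✓)  010111(✓)  011000(✓)  011001(✓)  011101(✓)  100010(✓)  100011(✓)  100101(✓)  101100(✓)  101101(✓)  110010(✓)  110011(✓)  110110(✓)  111000(✓)  111010(✓)
size-2^1 implicants → -00010(✓)  -00011(✓)  -01101  -10010(✓)  -10110(✓)  -11000  0-0010(✓)  0-0111  0-1101  000-11  0000-0  00001-(✓)  010-10(✓)  01011-  011-01  01100-  1-0010(✓)  1-0011(✓)  10-101  10001-(✓)  10110-  11-010  110-10(✓)  11001-(✓)  1110-0
size-2^2 implicants → --0010  -0001-  -10-10  1-001-
Unchecked terms (primes): --0010, -0001-, -01101, -10-10, -11000, 0-0111, 0-1101, 000-11, 0000-0, 01011-, 011-01, 01100-, 1-001-, 10-101, 10110-, 11-010, 1110-0
Minterm coverage:
  m0 ⊆ 0000-0 [E]
  m7 ⊆ 0-0111,000-11
  m13 ⊆ -01101,0-1101
  m18 ⊆ --0010,-10-10
  m22 ⊆ -10-10,01011-
  m23 ⊆ 0-0111,01011-
  m24 ⊆ -11000,01100-
  m25 ⊆ 011-01,01100-
  m29 ⊆ 0-1101,011-01
  m34 ⊆ --0010,-0001-,1-001-
  m37 ⊆ 10-101 [E]
  m44 ⊆ 10110- [E]
  m45 ⊆ -01101,10-101,10110-
  m50 ⊆ --0010,-10-10,1-001-,11-010
  m51 ⊆ 1-001- [E]
  m54 ⊆ -10-10 [E]
  m56 ⊆ -11000,1110-0
  m58 ⊆ 11-010,1110-0
E = {-10-10, 0000-0, 1-001-, 10-101, 10110-}

NO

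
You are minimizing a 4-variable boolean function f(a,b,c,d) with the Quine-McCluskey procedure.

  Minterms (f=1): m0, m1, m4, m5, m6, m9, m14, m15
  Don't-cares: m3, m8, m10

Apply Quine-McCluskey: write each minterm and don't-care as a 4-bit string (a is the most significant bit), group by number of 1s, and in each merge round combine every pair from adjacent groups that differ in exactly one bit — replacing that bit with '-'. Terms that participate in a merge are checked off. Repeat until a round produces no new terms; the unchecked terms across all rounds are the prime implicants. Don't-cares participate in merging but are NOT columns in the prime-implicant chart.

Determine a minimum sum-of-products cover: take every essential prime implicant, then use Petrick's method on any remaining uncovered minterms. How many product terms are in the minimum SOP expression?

4

size-2^0 implicants → 0000(✓)  0001(✓)  0011(✓)  0100(✓)  0101(✓)  0110(✓)  1000(✓)  1001(✓)  1010(✓)  1110(✓)  1111(✓)
size-2^1 implicants → -000(✓)  -001(✓)  -110  0-00(✓)  0-01(✓)  00-1  000-(✓)  01-0  010-(✓)  1-10  10-0  100-(✓)  111-
size-2^2 implicants → -00-  0-0-
Unchecked terms (primes): -00-, -110, 0-0-, 00-1, 01-0, 1-10, 10-0, 111-
Minterm coverage:
  m0 ⊆ -00-,0-0-
  m1 ⊆ -00-,0-0-,00-1
  m4 ⊆ 0-0-,01-0
  m5 ⊆ 0-0- [E]
  m6 ⊆ -110,01-0
  m9 ⊆ -00- [E]
  m14 ⊆ -110,1-10,111-
  m15 ⊆ 111- [E]
E = {-00-, 0-0-, 111-}
Petrick residual → -110
Cover = b'c' + bcd' + a'c' + abc  |cover|=4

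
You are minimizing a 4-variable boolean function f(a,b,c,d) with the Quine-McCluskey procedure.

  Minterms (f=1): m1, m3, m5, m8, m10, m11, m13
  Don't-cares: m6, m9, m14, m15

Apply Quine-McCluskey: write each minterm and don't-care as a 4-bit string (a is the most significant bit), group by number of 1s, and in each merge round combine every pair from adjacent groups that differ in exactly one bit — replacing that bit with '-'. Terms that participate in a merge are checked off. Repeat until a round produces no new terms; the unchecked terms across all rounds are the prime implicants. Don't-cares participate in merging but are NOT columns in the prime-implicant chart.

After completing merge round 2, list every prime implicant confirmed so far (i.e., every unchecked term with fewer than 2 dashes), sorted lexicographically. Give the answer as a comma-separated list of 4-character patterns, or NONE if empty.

-110

Round 0: 0001✓ 0011✓ 0101✓ 0110✓ 1000✓ 1001✓ 1010✓ 1011✓ 1101✓ 1110✓ 1111✓
Round 1: -001✓ -011✓ -101✓ -110 0-01✓ 00-1✓ 1-01✓ 1-10✓ 1-11✓ 10-0✓ 10-1✓ 100-✓ 101-✓ 11-1✓ 111-✓
Round 2: --01 -0-1 1--1 1-1- 10--
PIs = {--01, -0-1, -110, 1--1, 1-1-, 10--}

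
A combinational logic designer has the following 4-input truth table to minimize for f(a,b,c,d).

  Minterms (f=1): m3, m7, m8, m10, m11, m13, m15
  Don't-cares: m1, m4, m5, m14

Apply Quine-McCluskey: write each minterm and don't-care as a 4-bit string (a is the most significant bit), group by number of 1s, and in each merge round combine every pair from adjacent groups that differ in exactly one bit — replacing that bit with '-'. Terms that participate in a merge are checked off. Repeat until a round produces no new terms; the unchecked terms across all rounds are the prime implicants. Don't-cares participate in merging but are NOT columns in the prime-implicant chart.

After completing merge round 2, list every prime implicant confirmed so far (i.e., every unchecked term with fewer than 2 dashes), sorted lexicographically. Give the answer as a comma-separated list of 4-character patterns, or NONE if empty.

010-, 10-0

size-2^0 implicants → 0001(✓)  0011(✓)  0100(✓)  0101(✓)  0111(✓)  1000(✓)  1010(✓)  1011(✓)  1101(✓)  1110(✓)  1111(✓)
size-2^1 implicants → -011(✓)  -101(✓)  -111(✓)  0-01(✓)  0-11(✓)  00-1(✓)  01-1(✓)  010-  1-10(✓)  1-11(✓)  10-0  101-(✓)  11-1(✓)  111-(✓)
size-2^2 implicants → --11  -1-1  0--1  1-1-
Unchecked terms (primes): --11, -1-1, 0--1, 010-, 1-1-, 10-0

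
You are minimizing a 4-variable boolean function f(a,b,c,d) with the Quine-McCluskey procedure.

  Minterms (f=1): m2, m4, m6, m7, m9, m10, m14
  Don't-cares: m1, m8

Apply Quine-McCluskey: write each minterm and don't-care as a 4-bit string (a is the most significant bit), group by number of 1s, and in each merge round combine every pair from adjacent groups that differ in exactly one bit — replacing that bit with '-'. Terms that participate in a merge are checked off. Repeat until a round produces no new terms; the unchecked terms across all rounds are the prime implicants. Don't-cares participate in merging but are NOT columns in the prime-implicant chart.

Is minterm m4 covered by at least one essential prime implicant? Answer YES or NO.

Round 0: 0001✓ 0010✓ 0100✓ 0110✓ 0111✓ 1000✓ 1001✓ 1010✓ 1110✓
Round 1: -001 -010✓ -110✓ 0-10✓ 01-0 011- 1-10✓ 10-0 100-
Round 2: --10
PIs = {--10, -001, 01-0, 011-, 10-0, 100-}
Coverage chart:
  m2: --10 ←essential
  m4: 01-0 ←essential
  m6: --10,01-0,011-
  m7: 011- ←essential
  m9: -001,100-
  m10: --10,10-0
  m14: --10 ←essential
Essential: --10, 01-0, 011-

YES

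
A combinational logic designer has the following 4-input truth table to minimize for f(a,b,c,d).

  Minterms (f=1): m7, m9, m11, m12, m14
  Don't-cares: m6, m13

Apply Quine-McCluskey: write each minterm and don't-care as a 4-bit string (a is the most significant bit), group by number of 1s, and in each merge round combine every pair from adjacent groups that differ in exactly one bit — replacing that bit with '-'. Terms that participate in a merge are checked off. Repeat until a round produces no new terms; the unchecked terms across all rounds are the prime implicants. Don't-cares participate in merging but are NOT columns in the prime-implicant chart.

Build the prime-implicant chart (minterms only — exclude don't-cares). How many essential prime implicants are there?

[col 0] 0110*, 0111*, 1001*, 1011*, 1100*, 1101*, 1110*
[col 1] -110, 011-, 1-01, 10-1, 11-0, 110-
Prime implicants: -110, 011-, 1-01, 10-1, 11-0, 110-
PI chart (minterm → PIs covering it):
  7 | 011-  (sole → essential)
  9 | 1-01,10-1
  11 | 10-1  (sole → essential)
  12 | 11-0,110-
  14 | -110,11-0
Essential prime implicants: 011-, 10-1

2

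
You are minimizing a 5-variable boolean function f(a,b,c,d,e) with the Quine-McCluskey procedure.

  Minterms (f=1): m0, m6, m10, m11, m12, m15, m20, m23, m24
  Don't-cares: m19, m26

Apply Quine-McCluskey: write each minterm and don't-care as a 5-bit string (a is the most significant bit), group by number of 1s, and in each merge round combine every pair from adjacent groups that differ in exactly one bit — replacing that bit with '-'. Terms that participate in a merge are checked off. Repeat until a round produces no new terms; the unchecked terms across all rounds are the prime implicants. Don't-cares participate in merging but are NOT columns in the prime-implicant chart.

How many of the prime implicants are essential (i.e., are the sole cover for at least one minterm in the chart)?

7

Round 0: 00000 00110 01010✓ 01011✓ 01100 01111✓ 10011✓ 10100 10111✓ 11000✓ 11010✓
Round 1: -1010 01-11 0101- 10-11 110-0
PIs = {-1010, 00000, 00110, 01-11, 0101-, 01100, 10-11, 10100, 110-0}
Coverage chart:
  m0: 00000 ←essential
  m6: 00110 ←essential
  m10: -1010,0101-
  m11: 01-11,0101-
  m12: 01100 ←essential
  m15: 01-11 ←essential
  m20: 10100 ←essential
  m23: 10-11 ←essential
  m24: 110-0 ←essential
Essential: 00000, 00110, 01-11, 01100, 10-11, 10100, 110-0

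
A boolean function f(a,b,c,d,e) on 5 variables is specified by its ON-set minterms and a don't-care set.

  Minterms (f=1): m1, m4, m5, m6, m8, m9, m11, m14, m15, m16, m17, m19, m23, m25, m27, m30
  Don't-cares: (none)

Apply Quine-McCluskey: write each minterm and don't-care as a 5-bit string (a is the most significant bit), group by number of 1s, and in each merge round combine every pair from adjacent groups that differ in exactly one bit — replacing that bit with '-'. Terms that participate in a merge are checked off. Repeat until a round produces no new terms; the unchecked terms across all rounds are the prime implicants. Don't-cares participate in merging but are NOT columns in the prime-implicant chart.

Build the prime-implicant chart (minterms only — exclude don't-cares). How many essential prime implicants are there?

4

size-2^0 implicants → 00001(✓)  00100(✓)  00101(✓)  00110(✓)  01000(✓)  01001(✓)  01011(✓)  01110(✓)  01111(✓)  10000(✓)  10001(✓)  10011(✓)  10111(✓)  11001(✓)  11011(✓)  11110(✓)
size-2^1 implicants → -0001(✓)  -1001(✓)  -1011(✓)  -1110  0-001(✓)  0-110  00-01  001-0  0010-  01-11  010-1(✓)  0100-  0111-  1-001(✓)  1-011(✓)  10-11  100-1(✓)  1000-  110-1(✓)
size-2^2 implicants → --001  -10-1  1-0-1
Unchecked terms (primes): --001, -10-1, -1110, 0-110, 00-01, 001-0, 0010-, 01-11, 0100-, 0111-, 1-0-1, 10-11, 1000-
Minterm coverage:
  m1 ⊆ --001,00-01
  m4 ⊆ 001-0,0010-
  m5 ⊆ 00-01,0010-
  m6 ⊆ 0-110,001-0
  m8 ⊆ 0100- [E]
  m9 ⊆ --001,-10-1,0100-
  m11 ⊆ -10-1,01-11
  m14 ⊆ -1110,0-110,0111-
  m15 ⊆ 01-11,0111-
  m16 ⊆ 1000- [E]
  m17 ⊆ --001,1-0-1,1000-
  m19 ⊆ 1-0-1,10-11
  m23 ⊆ 10-11 [E]
  m25 ⊆ --001,-10-1,1-0-1
  m27 ⊆ -10-1,1-0-1
  m30 ⊆ -1110 [E]
E = {-1110, 0100-, 10-11, 1000-}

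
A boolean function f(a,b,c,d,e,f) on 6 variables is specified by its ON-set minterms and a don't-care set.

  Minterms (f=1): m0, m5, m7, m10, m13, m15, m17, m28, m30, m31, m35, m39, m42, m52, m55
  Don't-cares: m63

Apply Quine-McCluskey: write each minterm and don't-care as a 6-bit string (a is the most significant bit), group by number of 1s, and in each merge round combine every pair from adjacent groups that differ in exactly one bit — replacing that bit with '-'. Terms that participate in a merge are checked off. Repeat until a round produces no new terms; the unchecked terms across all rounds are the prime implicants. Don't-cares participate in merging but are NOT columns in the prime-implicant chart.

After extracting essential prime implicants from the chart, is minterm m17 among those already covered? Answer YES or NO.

Round 0: 000000 000101✓ 000111✓ 001010✓ 001101✓ 001111✓ 010001 011100✓ 011110✓ 011111✓ 100011✓ 100111✓ 101010✓ 110100 110111✓ 111111✓
Round 1: -00111 -01010 -11111 0-1111 00-101✓ 00-111✓ 0001-1✓ 0011-1✓ 0111-0 01111- 1-0111 100-11 11-111
Round 2: 00-1-1
PIs = {-00111, -01010, -11111, 0-1111, 00-1-1, 000000, 010001, 0111-0, 01111-, 1-0111, 100-11, 11-111, 110100}
Coverage chart:
  m0: 000000 ←essential
  m5: 00-1-1 ←essential
  m7: -00111,00-1-1
  m10: -01010 ←essential
  m13: 00-1-1 ←essential
  m15: 0-1111,00-1-1
  m17: 010001 ←essential
  m28: 0111-0 ←essential
  m30: 0111-0,01111-
  m31: -11111,0-1111,01111-
  m35: 100-11 ←essential
  m39: -00111,1-0111,100-11
  m42: -01010 ←essential
  m52: 110100 ←essential
  m55: 1-0111,11-111
Essential: -01010, 00-1-1, 000000, 010001, 0111-0, 100-11, 110100

YES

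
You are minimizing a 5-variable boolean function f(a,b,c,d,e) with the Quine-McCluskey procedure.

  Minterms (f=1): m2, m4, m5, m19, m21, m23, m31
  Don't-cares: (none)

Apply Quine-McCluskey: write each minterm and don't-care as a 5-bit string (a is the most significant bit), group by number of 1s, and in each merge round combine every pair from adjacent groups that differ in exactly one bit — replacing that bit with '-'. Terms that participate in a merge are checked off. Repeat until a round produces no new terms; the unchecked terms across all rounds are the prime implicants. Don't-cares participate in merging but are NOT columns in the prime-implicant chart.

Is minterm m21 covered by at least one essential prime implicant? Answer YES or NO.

NO

[col 0] 00010, 00100*, 00101*, 10011*, 10101*, 10111*, 11111*
[col 1] -0101, 0010-, 1-111, 10-11, 101-1
Prime implicants: -0101, 00010, 0010-, 1-111, 10-11, 101-1
PI chart (minterm → PIs covering it):
  2 | 00010  (sole → essential)
  4 | 0010-  (sole → essential)
  5 | -0101,0010-
  19 | 10-11  (sole → essential)
  21 | -0101,101-1
  23 | 1-111,10-11,101-1
  31 | 1-111  (sole → essential)
Essential prime implicants: 00010, 0010-, 1-111, 10-11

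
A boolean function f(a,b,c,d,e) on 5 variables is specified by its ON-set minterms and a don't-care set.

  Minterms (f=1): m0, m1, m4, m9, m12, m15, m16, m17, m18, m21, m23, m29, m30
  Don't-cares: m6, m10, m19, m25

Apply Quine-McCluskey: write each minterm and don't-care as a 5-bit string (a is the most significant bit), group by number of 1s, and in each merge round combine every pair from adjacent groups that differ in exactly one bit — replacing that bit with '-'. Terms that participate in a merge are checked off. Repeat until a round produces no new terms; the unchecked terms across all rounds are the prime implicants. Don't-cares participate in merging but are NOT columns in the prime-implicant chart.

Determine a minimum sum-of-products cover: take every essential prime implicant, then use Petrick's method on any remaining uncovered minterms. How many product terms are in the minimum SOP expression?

[col 0] 00000*, 00001*, 00100*, 00110*, 01001*, 01010, 01100*, 01111, 10000*, 10001*, 10010*, 10011*, 10101*, 10111*, 11001*, 11101*, 11110
[col 1] -0000*, -0001*, -1001*, 0-001*, 0-100, 00-00, 0000-*, 001-0, 1-001*, 1-101*, 10-01*, 10-11*, 100-0*, 100-1*, 1000-*, 1001-*, 101-1*, 11-01*
[col 2] --001, -000-, 1--01, 10--1, 100--
Prime implicants: --001, -000-, 0-100, 00-00, 001-0, 01010, 01111, 1--01, 10--1, 100--, 11110
PI chart (minterm → PIs covering it):
  0 | -000-,00-00
  1 | --001,-000-
  4 | 0-100,00-00,001-0
  9 | --001  (sole → essential)
  12 | 0-100  (sole → essential)
  15 | 01111  (sole → essential)
  16 | -000-,100--
  17 | --001,-000-,1--01,10--1,100--
  18 | 100--  (sole → essential)
  21 | 1--01,10--1
  23 | 10--1  (sole → essential)
  29 | 1--01  (sole → essential)
  30 | 11110  (sole → essential)
Essential prime implicants: --001, 0-100, 01111, 1--01, 10--1, 100--, 11110
Petrick residual → -000-
Minimum SOP uses 8 PIs: c'd'e + b'c'd' + a'cd'e' + a'bcde + ad'e + ab'e + ab'c' + abcde'

8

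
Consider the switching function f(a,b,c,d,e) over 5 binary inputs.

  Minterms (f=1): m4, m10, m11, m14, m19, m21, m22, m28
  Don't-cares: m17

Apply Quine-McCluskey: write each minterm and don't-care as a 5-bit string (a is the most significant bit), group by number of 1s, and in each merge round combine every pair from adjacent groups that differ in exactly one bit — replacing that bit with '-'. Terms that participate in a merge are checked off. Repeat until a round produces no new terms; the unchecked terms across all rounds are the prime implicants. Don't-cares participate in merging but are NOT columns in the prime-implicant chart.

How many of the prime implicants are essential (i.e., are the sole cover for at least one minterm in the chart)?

size-2^0 implicants → 00100  01010(✓)  01011(✓)  01110(✓)  10001(✓)  10011(✓)  10101(✓)  10110  11100
size-2^1 implicants → 01-10  0101-  10-01  100-1
Unchecked terms (primes): 00100, 01-10, 0101-, 10-01, 100-1, 10110, 11100
Minterm coverage:
  m4 ⊆ 00100 [E]
  m10 ⊆ 01-10,0101-
  m11 ⊆ 0101- [E]
  m14 ⊆ 01-10 [E]
  m19 ⊆ 100-1 [E]
  m21 ⊆ 10-01 [E]
  m22 ⊆ 10110 [E]
  m28 ⊆ 11100 [E]
E = {00100, 01-10, 0101-, 10-01, 100-1, 10110, 11100}

7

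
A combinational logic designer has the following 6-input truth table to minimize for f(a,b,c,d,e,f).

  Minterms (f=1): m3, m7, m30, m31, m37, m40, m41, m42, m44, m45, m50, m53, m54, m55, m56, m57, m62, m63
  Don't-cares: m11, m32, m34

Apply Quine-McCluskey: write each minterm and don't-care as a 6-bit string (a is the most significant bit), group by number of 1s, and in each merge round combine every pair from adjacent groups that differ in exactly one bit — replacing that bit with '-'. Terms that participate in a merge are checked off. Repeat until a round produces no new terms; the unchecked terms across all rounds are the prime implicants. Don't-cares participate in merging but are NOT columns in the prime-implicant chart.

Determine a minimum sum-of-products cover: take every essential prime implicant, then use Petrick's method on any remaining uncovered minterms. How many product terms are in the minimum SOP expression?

8

[col 0] 000011*, 000111*, 001011*, 011110*, 011111*, 100000*, 100010*, 100101*, 101000*, 101001*, 101010*, 101100*, 101101*, 110010*, 110101*, 110110*, 110111*, 111000*, 111001*, 111110*, 111111*
[col 1] -11110*, -11111*, 00-011, 000-11, 01111-*, 1-0010, 1-0101, 1-1000*, 1-1001*, 10-000*, 10-010*, 10-101, 1000-0*, 101-00*, 101-01*, 1010-0*, 10100-*, 10110-*, 11-110*, 11-111*, 110-10, 1101-1, 11011-*, 11100-*, 11111-*
[col 2] -1111-, 1-100-, 10-0-0, 101-0-, 11-11-
Prime implicants: -1111-, 00-011, 000-11, 1-0010, 1-0101, 1-100-, 10-0-0, 10-101, 101-0-, 11-11-, 110-10, 1101-1
PI chart (minterm → PIs covering it):
  3 | 00-011,000-11
  7 | 000-11  (sole → essential)
  30 | -1111-  (sole → essential)
  31 | -1111-  (sole → essential)
  37 | 1-0101,10-101
  40 | 1-100-,10-0-0,101-0-
  41 | 1-100-,101-0-
  42 | 10-0-0  (sole → essential)
  44 | 101-0-  (sole → essential)
  45 | 10-101,101-0-
  50 | 1-0010,110-10
  53 | 1-0101,1101-1
  54 | 11-11-,110-10
  55 | 11-11-,1101-1
  56 | 1-100-  (sole → essential)
  57 | 1-100-  (sole → essential)
  62 | -1111-,11-11-
  63 | -1111-,11-11-
Essential prime implicants: -1111-, 000-11, 1-100-, 10-0-0, 101-0-
Petrick residual → 1-0010, 1-0101, 11-11-
Minimum SOP uses 8 PIs: bcde + a'b'c'ef + ac'd'ef' + ac'de'f + acd'e' + ab'd'f' + ab'ce' + abde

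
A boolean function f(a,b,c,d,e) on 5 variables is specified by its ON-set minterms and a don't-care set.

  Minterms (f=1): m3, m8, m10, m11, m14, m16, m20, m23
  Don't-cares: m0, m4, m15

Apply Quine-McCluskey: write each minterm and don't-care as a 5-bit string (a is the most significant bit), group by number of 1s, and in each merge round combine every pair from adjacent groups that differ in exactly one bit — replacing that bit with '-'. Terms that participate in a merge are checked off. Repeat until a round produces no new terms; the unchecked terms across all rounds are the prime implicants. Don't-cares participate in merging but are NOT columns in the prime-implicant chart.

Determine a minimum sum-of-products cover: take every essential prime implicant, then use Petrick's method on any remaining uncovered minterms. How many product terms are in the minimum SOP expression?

5

size-2^0 implicants → 00000(✓)  00011(✓)  00100(✓)  01000(✓)  01010(✓)  01011(✓)  01110(✓)  01111(✓)  10000(✓)  10100(✓)  10111
size-2^1 implicants → -0000(✓)  -0100(✓)  0-000  0-011  00-00(✓)  01-10(✓)  01-11(✓)  010-0  0101-(✓)  0111-(✓)  10-00(✓)
size-2^2 implicants → -0-00  01-1-
Unchecked terms (primes): -0-00, 0-000, 0-011, 01-1-, 010-0, 10111
Minterm coverage:
  m3 ⊆ 0-011 [E]
  m8 ⊆ 0-000,010-0
  m10 ⊆ 01-1-,010-0
  m11 ⊆ 0-011,01-1-
  m14 ⊆ 01-1- [E]
  m16 ⊆ -0-00 [E]
  m20 ⊆ -0-00 [E]
  m23 ⊆ 10111 [E]
E = {-0-00, 0-011, 01-1-, 10111}
Petrick residual → 0-000
Cover = b'd'e' + a'c'd'e' + a'c'de + a'bd + ab'cde  |cover|=5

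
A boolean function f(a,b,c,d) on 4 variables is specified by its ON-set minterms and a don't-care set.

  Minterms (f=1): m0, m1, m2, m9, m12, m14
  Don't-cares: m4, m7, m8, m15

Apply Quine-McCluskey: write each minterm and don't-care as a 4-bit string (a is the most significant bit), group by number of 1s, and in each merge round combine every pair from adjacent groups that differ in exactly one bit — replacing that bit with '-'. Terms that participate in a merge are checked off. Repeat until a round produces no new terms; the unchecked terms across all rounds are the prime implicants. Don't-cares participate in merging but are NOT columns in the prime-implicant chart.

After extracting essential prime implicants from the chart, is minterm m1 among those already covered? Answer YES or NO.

Round 0: 0000✓ 0001✓ 0010✓ 0100✓ 0111✓ 1000✓ 1001✓ 1100✓ 1110✓ 1111✓
Round 1: -000✓ -001✓ -100✓ -111 0-00✓ 00-0 000-✓ 1-00✓ 100-✓ 11-0 111-
Round 2: --00 -00-
PIs = {--00, -00-, -111, 00-0, 11-0, 111-}
Coverage chart:
  m0: --00,-00-,00-0
  m1: -00- ←essential
  m2: 00-0 ←essential
  m9: -00- ←essential
  m12: --00,11-0
  m14: 11-0,111-
Essential: -00-, 00-0

YES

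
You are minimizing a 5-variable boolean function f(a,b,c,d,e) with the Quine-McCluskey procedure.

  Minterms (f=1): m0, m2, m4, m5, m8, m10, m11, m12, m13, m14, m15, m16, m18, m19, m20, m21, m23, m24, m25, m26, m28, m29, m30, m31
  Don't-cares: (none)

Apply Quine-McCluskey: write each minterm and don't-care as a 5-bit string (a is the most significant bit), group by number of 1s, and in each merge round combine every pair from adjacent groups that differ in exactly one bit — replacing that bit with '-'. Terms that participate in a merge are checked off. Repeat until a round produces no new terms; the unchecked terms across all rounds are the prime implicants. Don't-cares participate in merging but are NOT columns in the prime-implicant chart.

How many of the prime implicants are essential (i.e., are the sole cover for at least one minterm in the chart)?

4

[col 0] 00000*, 00010*, 00100*, 00101*, 01000*, 01010*, 01011*, 01100*, 01101*, 01110*, 01111*, 10000*, 10010*, 10011*, 10100*, 10101*, 10111*, 11000*, 11001*, 11010*, 11100*, 11101*, 11110*, 11111*
[col 1] -0000*, -0010*, -0100*, -0101*, -1000*, -1010*, -1100*, -1101*, -1110*, -1111*, 0-000*, 0-010*, 0-100*, 0-101*, 00-00*, 000-0*, 0010-*, 01-00*, 01-10*, 01-11*, 010-0*, 0101-*, 011-0*, 011-1*, 0110-*, 0111-*, 1-000*, 1-010*, 1-100*, 1-101*, 1-111*, 10-00*, 10-11, 100-0*, 1001-, 101-1*, 1010-*, 11-00*, 11-01*, 11-10*, 110-0*, 1100-*, 111-0*, 111-1*, 1110-*, 1111-*
[col 2] --000*, --010*, --100*, --101*, -0-00*, -00-0*, -010-*, -1-00*, -1-10*, -10-0*, -11-0*, -11-1*, -110-*, -111-*, 0--00*, 0-0-0*, 0-10-*, 01--0*, 01-1-, 011--*, 1--00*, 1-0-0*, 1-1-1, 1-10-*, 11--0*, 11-0-, 111--*
[col 3] ---00, --0-0, --10-, -1--0, -11--
Prime implicants: ---00, --0-0, --10-, -1--0, -11--, 01-1-, 1-1-1, 10-11, 1001-, 11-0-
PI chart (minterm → PIs covering it):
  0 | ---00,--0-0
  2 | --0-0  (sole → essential)
  4 | ---00,--10-
  5 | --10-  (sole → essential)
  8 | ---00,--0-0,-1--0
  10 | --0-0,-1--0,01-1-
  11 | 01-1-  (sole → essential)
  12 | ---00,--10-,-1--0,-11--
  13 | --10-,-11--
  14 | -1--0,-11--,01-1-
  15 | -11--,01-1-
  16 | ---00,--0-0
  18 | --0-0,1001-
  19 | 10-11,1001-
  20 | ---00,--10-
  21 | --10-,1-1-1
  23 | 1-1-1,10-11
  24 | ---00,--0-0,-1--0,11-0-
  25 | 11-0-  (sole → essential)
  26 | --0-0,-1--0
  28 | ---00,--10-,-1--0,-11--,11-0-
  29 | --10-,-11--,1-1-1,11-0-
  30 | -1--0,-11--
  31 | -11--,1-1-1
Essential prime implicants: --0-0, --10-, 01-1-, 11-0-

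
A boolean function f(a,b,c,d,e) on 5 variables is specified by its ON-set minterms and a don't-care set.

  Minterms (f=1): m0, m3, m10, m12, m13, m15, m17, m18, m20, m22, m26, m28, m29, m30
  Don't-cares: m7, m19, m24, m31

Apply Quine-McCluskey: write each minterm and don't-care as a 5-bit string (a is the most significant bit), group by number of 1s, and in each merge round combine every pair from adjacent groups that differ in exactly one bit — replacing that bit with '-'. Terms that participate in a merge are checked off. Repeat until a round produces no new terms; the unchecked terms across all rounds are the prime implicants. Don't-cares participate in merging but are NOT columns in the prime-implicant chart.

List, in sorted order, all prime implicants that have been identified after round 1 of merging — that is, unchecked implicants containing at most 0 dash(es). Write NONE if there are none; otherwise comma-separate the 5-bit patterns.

size-2^0 implicants → 00000  00011(✓)  00111(✓)  01010(✓)  01100(✓)  01101(✓)  01111(✓)  10001(✓)  10010(✓)  10011(✓)  10100(✓)  10110(✓)  11000(✓)  11010(✓)  11100(✓)  11101(✓)  11110(✓)  11111(✓)
size-2^1 implicants → -0011  -1010  -1100(✓)  -1101(✓)  -1111(✓)  0-111  00-11  011-1(✓)  0110-(✓)  1-010(✓)  1-100(✓)  1-110(✓)  10-10(✓)  100-1  1001-  101-0(✓)  11-00(✓)  11-10(✓)  110-0(✓)  111-0(✓)  111-1(✓)  1110-(✓)  1111-(✓)
size-2^2 implicants → -11-1  -110-  1--10  1-1-0  11--0  111--
Unchecked terms (primes): -0011, -1010, -11-1, -110-, 0-111, 00-11, 00000, 1--10, 1-1-0, 100-1, 1001-, 11--0, 111--

00000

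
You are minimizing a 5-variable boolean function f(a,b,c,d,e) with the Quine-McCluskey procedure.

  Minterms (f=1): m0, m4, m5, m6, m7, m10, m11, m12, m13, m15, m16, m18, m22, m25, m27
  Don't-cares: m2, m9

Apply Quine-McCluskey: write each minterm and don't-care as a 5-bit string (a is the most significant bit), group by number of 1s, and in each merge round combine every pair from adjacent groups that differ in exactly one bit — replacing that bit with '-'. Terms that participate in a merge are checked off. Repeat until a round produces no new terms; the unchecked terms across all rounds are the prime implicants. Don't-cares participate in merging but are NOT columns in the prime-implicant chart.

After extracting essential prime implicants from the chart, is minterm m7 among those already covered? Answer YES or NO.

NO

Round 0: 00000✓ 00010✓ 00100✓ 00101✓ 00110✓ 00111✓ 01001✓ 01010✓ 01011✓ 01100✓ 01101✓ 01111✓ 10000✓ 10010✓ 10110✓ 11001✓ 11011✓
Round 1: -0000✓ -0010✓ -0110✓ -1001✓ -1011✓ 0-010 0-100✓ 0-101✓ 0-111✓ 00-00✓ 00-10✓ 000-0✓ 001-0✓ 001-1✓ 0010-✓ 0011-✓ 01-01✓ 01-11✓ 010-1✓ 0101- 011-1✓ 0110-✓ 10-10✓ 100-0✓ 110-1✓
Round 2: -0-10 -00-0 -10-1 0-1-1 0-10- 00--0 001-- 01--1
PIs = {-0-10, -00-0, -10-1, 0-010, 0-1-1, 0-10-, 00--0, 001--, 01--1, 0101-}
Coverage chart:
  m0: -00-0,00--0
  m4: 0-10-,00--0,001--
  m5: 0-1-1,0-10-,001--
  m6: -0-10,00--0,001--
  m7: 0-1-1,001--
  m10: 0-010,0101-
  m11: -10-1,01--1,0101-
  m12: 0-10- ←essential
  m13: 0-1-1,0-10-,01--1
  m15: 0-1-1,01--1
  m16: -00-0 ←essential
  m18: -0-10,-00-0
  m22: -0-10 ←essential
  m25: -10-1 ←essential
  m27: -10-1 ←essential
Essential: -0-10, -00-0, -10-1, 0-10-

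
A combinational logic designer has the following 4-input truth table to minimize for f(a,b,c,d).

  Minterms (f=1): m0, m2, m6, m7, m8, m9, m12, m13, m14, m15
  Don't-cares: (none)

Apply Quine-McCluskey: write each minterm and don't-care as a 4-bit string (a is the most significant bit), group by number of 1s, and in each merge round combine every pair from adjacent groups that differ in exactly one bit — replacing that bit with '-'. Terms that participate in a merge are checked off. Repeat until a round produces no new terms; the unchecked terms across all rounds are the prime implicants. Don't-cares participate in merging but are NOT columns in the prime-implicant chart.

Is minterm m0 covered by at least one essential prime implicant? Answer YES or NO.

NO

[col 0] 0000*, 0010*, 0110*, 0111*, 1000*, 1001*, 1100*, 1101*, 1110*, 1111*
[col 1] -000, -110*, -111*, 0-10, 00-0, 011-*, 1-00*, 1-01*, 100-*, 11-0*, 11-1*, 110-*, 111-*
[col 2] -11-, 1-0-, 11--
Prime implicants: -000, -11-, 0-10, 00-0, 1-0-, 11--
PI chart (minterm → PIs covering it):
  0 | -000,00-0
  2 | 0-10,00-0
  6 | -11-,0-10
  7 | -11-  (sole → essential)
  8 | -000,1-0-
  9 | 1-0-  (sole → essential)
  12 | 1-0-,11--
  13 | 1-0-,11--
  14 | -11-,11--
  15 | -11-,11--
Essential prime implicants: -11-, 1-0-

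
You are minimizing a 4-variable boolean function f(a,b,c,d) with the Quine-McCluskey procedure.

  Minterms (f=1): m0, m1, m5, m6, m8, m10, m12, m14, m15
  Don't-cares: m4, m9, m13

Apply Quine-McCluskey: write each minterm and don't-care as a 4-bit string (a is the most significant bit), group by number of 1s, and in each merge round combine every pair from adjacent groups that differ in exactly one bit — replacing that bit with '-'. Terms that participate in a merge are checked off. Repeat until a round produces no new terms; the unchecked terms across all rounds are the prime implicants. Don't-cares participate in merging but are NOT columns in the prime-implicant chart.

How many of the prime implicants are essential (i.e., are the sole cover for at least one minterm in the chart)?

4

Round 0: 0000✓ 0001✓ 0100✓ 0101✓ 0110✓ 1000✓ 1001✓ 1010✓ 1100✓ 1101✓ 1110✓ 1111✓
Round 1: -000✓ -001✓ -100✓ -101✓ -110✓ 0-00✓ 0-01✓ 000-✓ 01-0✓ 010-✓ 1-00✓ 1-01✓ 1-10✓ 10-0✓ 100-✓ 11-0✓ 11-1✓ 110-✓ 111-✓
Round 2: --00✓ --01✓ -00-✓ -1-0 -10-✓ 0-0-✓ 1--0 1-0-✓ 11--
Round 3: --0-
PIs = {--0-, -1-0, 1--0, 11--}
Coverage chart:
  m0: --0- ←essential
  m1: --0- ←essential
  m5: --0- ←essential
  m6: -1-0 ←essential
  m8: --0-,1--0
  m10: 1--0 ←essential
  m12: --0-,-1-0,1--0,11--
  m14: -1-0,1--0,11--
  m15: 11-- ←essential
Essential: --0-, -1-0, 1--0, 11--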